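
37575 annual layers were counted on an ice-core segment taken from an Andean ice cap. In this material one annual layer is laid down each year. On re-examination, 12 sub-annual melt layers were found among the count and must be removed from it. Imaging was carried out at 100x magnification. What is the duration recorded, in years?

After corrections the count is 37575 − 12 = 37563 annual layers.
With a one-to-one annual layer periodicity this is 37563 years.

37563 yr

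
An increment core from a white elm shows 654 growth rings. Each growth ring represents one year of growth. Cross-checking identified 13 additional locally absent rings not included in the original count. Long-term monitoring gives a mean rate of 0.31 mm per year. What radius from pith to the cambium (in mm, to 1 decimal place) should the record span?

206.8 mm

Correcting the raw count gives 654 + 13 = 667 true growth rings.
Length ≈ 0.31 × 667 = 206.8 mm.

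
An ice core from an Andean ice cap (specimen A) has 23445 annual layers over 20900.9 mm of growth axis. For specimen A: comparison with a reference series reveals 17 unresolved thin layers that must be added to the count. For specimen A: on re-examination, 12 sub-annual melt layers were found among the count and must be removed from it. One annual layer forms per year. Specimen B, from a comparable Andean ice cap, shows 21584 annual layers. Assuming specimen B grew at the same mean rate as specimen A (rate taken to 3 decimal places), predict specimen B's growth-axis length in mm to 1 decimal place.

Specimen A: correcting the raw count gives 23445 − 12 + 17 = 23450 true annual layers.
A: 20900.9 mm over 23450 years gives 20900.9 / 23450 ≈ 0.891 mm/yr.
B's length ≈ 0.891 × 21584 = 19231.3 mm.

19231.3 mm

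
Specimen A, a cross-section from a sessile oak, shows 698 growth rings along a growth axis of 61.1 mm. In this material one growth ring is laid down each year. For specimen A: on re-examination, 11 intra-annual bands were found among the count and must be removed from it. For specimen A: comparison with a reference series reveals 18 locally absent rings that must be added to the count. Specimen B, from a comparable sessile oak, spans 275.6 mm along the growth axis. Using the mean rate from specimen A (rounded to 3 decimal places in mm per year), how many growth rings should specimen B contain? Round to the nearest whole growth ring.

Specimen A: adjusted count: 698 − 11 + 18 = 705 growth rings.
A: Mean rate = 61.1 mm / 705 years ≈ 0.087 mm/yr.
For B, 275.6 / 0.087 = 3167.82 years ≈ 3168 growth rings.

3168 growth rings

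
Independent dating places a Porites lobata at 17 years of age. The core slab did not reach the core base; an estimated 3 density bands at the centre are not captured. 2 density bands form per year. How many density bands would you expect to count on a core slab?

31 density bands

Expected density bands: 17 × 2 = 34.
Subtracting the 3 density bands not captured gives 34 − 3 = 31 density bands in the record.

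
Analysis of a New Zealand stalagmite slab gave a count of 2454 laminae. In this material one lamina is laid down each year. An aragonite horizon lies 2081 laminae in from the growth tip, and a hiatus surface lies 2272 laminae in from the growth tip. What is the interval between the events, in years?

2272 − 2081 = 191 laminae lie between the two events.
One lamina per year makes the interval 191 years.

191 years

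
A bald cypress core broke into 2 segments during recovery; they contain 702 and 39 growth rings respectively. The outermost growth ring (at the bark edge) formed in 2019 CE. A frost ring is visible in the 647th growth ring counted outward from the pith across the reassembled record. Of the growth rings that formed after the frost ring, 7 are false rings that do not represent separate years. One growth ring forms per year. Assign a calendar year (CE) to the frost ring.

Total growth rings = 702 + 39 = 741.
741 − 647 = 94 growth rings lie beyond the frost ring toward the bark edge.
94 − 7 false = 87 true growth rings after the frost ring.
2019 − 87 = 1932 CE.

1932 CE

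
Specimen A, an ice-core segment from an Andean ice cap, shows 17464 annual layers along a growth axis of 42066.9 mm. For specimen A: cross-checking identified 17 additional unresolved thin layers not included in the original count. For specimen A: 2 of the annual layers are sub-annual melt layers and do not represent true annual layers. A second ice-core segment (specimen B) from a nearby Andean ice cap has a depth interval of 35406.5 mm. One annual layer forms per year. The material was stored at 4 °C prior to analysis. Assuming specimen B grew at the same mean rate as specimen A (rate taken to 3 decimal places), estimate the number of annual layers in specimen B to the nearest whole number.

Specimen A: correcting the raw count gives 17464 − 2 + 17 = 17479 true annual layers.
A: Extension rate ≈ 42066.9 / 17479 = 2.407 mm/year.
Specimen B: 35406.5 mm / 2.407 mm per year = 14709.80 years ≈ 14710 annual layers.

14710 annual layers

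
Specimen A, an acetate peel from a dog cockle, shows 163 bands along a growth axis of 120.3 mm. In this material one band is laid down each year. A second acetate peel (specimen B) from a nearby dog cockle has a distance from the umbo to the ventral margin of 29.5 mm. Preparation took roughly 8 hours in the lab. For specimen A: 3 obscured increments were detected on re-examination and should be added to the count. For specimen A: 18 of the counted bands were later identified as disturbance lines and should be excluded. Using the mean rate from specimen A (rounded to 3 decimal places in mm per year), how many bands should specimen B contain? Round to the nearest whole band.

36 bands

Specimen A: correcting the raw count gives 163 − 18 + 3 = 148 true bands.
A: Extension rate ≈ 120.3 / 148 = 0.813 mm/yr.
B spans 29.5 / 0.813 = 36.29 years ≈ 36 bands.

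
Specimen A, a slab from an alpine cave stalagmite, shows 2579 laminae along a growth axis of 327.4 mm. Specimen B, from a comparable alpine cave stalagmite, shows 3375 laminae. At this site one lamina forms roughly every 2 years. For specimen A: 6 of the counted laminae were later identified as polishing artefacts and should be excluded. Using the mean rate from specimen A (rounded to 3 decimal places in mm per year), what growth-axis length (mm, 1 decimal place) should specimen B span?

432.0 mm

Specimen A: true lamina count = 2579 − 6 = 2573.
Specimen A: multiplying by 2 years per lamina: 2573 × 2 = 5146 years.
A: Extension rate ≈ 327.4 / 5146 = 0.064 mm/yr.
Specimen B: at 2 years per lamina, 3375 × 2 = 6750 years. Length of B = 0.064 × 6750 = 432.0 mm.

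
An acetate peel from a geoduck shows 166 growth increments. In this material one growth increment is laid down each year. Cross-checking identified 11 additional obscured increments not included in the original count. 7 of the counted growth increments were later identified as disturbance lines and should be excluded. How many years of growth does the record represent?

170 years

Correcting the raw count gives 166 − 7 + 11 = 170 true growth increments.
One growth increment per year makes the duration 170 years.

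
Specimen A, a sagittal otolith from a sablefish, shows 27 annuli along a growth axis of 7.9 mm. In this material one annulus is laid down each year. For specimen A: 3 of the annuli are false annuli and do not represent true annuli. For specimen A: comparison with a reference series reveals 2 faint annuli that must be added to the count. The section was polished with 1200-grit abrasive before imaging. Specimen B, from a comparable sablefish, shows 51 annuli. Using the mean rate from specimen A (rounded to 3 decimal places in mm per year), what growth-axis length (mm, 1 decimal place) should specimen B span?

Specimen A: correcting the raw count gives 27 − 3 + 2 = 26 true annuli.
A: 7.9 mm over 26 years gives 7.9 / 26 ≈ 0.304 mm/year.
Length of B = 0.304 × 51 = 15.5 mm.

15.5 mm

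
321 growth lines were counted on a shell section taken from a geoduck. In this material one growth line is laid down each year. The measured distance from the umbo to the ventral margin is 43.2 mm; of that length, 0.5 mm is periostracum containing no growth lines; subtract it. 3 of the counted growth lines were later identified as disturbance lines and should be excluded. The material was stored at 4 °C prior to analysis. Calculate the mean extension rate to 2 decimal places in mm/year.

After corrections the count is 321 − 3 = 318 growth lines.
Net length = 43.2 − 0.5 = 42.7 mm.
Extension rate ≈ 42.7 / 318 = 0.13 mm/year.

0.13 mm/year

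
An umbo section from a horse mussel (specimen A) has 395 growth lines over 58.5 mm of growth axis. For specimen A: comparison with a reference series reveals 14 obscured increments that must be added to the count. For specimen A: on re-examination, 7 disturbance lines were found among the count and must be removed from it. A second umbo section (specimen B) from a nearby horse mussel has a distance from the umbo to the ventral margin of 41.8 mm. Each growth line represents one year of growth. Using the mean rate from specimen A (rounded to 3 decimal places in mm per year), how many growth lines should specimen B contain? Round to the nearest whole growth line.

286 growth lines

Specimen A: adjusted count: 395 − 7 + 14 = 402 growth lines.
A: Mean rate = 58.5 mm / 402 years ≈ 0.146 mm/year.
For B, 41.8 / 0.146 = 286.30 years ≈ 286 growth lines.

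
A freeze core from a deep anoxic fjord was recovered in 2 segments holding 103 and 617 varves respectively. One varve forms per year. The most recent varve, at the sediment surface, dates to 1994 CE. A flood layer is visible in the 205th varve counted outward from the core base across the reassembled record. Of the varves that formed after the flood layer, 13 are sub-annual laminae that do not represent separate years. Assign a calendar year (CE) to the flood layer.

1492 CE

Total varves = 103 + 617 = 720.
The flood layer sits at varve 205 from the core base, so 720 − 205 = 515 varves formed after it.
Excluding 13 false varves: 515 − 13 = 502.
The varve at the sediment surface is 1994 CE, so the flood layer dates to 1994 − 502 = 1492 CE.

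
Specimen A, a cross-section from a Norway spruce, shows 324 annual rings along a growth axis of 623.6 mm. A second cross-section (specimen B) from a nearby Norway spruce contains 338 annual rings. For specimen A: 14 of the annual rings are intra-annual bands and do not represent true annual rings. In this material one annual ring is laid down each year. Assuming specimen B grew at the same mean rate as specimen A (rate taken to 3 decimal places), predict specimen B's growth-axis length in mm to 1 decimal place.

680.1 mm

Specimen A: true annual ring count = 324 − 14 = 310.
A: Mean rate = 623.6 mm / 310 years ≈ 2.012 mm per year.
Length of B = 2.012 × 338 = 680.1 mm.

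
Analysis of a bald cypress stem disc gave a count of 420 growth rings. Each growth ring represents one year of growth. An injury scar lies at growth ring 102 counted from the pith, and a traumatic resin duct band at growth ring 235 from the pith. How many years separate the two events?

133 years

Separation: 235 − 102 = 133 growth rings.
At one growth ring per year, 133 years elapsed between them.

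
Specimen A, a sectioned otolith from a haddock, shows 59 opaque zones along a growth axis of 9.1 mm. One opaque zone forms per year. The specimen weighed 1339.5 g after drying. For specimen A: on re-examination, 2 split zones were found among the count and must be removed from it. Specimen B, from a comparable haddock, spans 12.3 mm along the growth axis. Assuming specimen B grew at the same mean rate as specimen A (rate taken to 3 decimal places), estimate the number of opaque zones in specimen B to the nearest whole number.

Specimen A: adjusted count: 59 − 2 = 57 opaque zones.
A: 9.1 mm over 57 years gives 9.1 / 57 ≈ 0.160 mm/year.
Specimen B: 12.3 mm / 0.160 mm per year = 76.88 years ≈ 77 opaque zones.

77 opaque zones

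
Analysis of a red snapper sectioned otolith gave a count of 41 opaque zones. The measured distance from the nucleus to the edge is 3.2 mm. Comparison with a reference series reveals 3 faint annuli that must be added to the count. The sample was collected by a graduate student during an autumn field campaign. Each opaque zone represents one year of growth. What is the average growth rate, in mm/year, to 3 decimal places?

Correcting the raw count gives 41 + 3 = 44 true opaque zones.
Mean rate = 3.2 mm / 44 years ≈ 0.073 mm/year.

0.073 mm/year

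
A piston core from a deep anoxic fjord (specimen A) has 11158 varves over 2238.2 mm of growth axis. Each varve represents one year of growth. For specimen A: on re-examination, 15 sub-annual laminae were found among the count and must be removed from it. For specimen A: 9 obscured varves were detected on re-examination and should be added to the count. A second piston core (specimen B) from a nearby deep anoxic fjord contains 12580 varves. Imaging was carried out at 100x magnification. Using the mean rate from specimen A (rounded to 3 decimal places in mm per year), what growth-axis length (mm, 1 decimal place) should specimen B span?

Specimen A: true varve count = 11158 − 15 + 9 = 11152.
A: Mean rate = 2238.2 mm / 11152 years ≈ 0.201 mm per year.
B's length ≈ 0.201 × 12580 = 2528.6 mm.

2528.6 mm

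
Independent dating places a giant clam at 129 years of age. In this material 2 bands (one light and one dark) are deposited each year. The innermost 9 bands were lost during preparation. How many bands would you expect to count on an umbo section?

129 years at 2 bands per year gives 129 × 2 = 258 bands.
Subtracting the 9 bands not captured gives 258 − 9 = 249 bands in the record.

249 bands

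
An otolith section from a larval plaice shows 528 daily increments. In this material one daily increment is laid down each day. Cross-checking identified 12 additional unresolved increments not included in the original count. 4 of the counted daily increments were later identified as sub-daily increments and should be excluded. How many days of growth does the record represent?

After corrections the count is 528 − 4 + 12 = 536 daily increments.
With a one-to-one daily increment periodicity this is 536 days.

536 days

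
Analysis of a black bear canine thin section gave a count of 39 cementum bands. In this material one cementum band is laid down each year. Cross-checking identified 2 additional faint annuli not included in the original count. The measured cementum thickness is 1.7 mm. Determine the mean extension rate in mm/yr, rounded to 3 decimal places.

True cementum band count = 39 + 2 = 41.
Extension rate ≈ 1.7 / 41 = 0.041 mm/yr.

0.041 mm/yr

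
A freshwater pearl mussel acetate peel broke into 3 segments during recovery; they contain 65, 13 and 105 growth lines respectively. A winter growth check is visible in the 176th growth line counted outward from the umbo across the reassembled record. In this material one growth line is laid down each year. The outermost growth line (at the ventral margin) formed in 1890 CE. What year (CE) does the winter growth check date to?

Total growth lines = 65 + 13 + 105 = 183.
Between growth line 176 and the ventral margin there are 183 − 176 = 7 growth lines.
1890 − 7 = 1883 CE.

1883 CE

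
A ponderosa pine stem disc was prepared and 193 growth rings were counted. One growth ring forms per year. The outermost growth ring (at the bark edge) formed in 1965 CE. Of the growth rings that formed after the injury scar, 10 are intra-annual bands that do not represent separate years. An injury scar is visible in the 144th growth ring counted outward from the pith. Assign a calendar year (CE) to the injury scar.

Between growth ring 144 and the bark edge there are 193 − 144 = 49 growth rings.
49 − 10 false = 39 true growth rings after the injury scar.
Counting back 39 years from 1965 CE places the injury scar in 1965 − 39 = 1926 CE.

1926 CE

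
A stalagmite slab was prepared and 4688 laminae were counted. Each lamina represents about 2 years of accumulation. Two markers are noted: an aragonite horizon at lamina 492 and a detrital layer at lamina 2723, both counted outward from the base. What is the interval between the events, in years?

4462 years

2723 − 492 = 2231 laminae lie between the two events.
2231 laminae at 2 years each span 2231 × 2 = 4462 years.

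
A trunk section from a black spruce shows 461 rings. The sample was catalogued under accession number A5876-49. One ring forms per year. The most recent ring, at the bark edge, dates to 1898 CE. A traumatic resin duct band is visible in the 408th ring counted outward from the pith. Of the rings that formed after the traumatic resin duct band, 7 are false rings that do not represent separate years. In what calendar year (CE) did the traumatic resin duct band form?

The traumatic resin duct band sits at ring 408 from the pith, so 461 − 408 = 53 rings formed after it.
Excluding 7 false rings: 53 − 7 = 46.
Counting back 46 years from 1898 CE places the traumatic resin duct band in 1898 − 46 = 1852 CE.

1852 CE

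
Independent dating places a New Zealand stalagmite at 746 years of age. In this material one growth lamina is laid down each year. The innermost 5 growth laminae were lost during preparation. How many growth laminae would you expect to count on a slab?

Expected growth laminae over 746 years: 746.
Subtracting the 5 growth laminae not captured gives 746 − 5 = 741 growth laminae in the record.

741 growth laminae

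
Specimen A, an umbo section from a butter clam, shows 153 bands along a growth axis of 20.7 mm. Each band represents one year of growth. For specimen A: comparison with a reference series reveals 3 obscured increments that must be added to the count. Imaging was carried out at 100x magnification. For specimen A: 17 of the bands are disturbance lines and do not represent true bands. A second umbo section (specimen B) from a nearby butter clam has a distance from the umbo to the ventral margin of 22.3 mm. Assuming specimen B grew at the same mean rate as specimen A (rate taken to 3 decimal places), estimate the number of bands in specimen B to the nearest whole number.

150 bands

Specimen A: after corrections the count is 153 − 17 + 3 = 139 bands.
A: Mean rate = 20.7 mm / 139 years ≈ 0.149 mm/year.
Specimen B: 22.3 mm / 0.149 mm per year = 149.66 years ≈ 150 bands.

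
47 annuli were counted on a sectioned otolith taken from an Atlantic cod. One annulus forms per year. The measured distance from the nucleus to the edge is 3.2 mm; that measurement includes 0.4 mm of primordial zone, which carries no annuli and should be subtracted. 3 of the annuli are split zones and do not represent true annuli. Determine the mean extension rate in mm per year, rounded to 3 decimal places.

True annulus count = 47 − 3 = 44.
Removing the 0.4 mm offcut leaves 3.2 − 0.4 = 2.8 mm.
2.8 mm over 44 years gives 2.8 / 44 ≈ 0.064 mm per year.

0.064 mm per year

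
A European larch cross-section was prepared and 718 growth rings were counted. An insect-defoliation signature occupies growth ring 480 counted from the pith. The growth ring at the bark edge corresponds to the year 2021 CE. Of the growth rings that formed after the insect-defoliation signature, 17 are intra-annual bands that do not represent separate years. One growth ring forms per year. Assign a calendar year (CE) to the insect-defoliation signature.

1800 CE

718 − 480 = 238 growth rings lie beyond the insect-defoliation signature toward the bark edge.
238 − 17 false = 221 true growth rings after the insect-defoliation signature.
Counting back 221 years from 2021 CE places the insect-defoliation signature in 2021 − 221 = 1800 CE.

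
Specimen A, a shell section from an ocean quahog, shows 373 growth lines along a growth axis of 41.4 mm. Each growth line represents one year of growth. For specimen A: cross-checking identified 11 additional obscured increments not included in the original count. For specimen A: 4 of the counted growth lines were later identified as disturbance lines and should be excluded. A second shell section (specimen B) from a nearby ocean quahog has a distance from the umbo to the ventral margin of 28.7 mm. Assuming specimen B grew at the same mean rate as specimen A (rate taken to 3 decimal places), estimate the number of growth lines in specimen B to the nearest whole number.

263 growth lines

Specimen A: true growth line count = 373 − 4 + 11 = 380.
A: Extension rate ≈ 41.4 / 380 = 0.109 mm/yr.
B spans 28.7 / 0.109 = 263.30 years ≈ 263 growth lines.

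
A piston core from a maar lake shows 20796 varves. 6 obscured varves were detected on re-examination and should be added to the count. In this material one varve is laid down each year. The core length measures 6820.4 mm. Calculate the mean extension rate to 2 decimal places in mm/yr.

Correcting the raw count gives 20796 + 6 = 20802 true varves.
Mean rate = 6820.4 mm / 20802 years ≈ 0.33 mm/yr.

0.33 mm/yr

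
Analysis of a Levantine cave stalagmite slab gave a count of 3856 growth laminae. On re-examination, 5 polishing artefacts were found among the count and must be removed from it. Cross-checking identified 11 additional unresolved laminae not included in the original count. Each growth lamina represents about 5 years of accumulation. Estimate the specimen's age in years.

Adjusted count: 3856 − 5 + 11 = 3862 growth laminae.
3862 growth laminae at 5 years each span 3862 × 5 = 19310 years.

19310 yr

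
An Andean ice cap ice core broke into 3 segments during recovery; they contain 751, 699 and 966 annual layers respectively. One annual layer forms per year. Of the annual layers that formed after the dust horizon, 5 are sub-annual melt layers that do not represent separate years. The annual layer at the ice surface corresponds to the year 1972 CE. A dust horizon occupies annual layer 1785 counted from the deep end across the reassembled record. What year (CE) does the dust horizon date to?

1346 CE

Total annual layers = 751 + 699 + 966 = 2416.
2416 − 1785 = 631 annual layers lie beyond the dust horizon toward the ice surface.
631 − 5 false = 626 true annual layers after the dust horizon.
The annual layer at the ice surface is 1972 CE, so the dust horizon dates to 1972 − 626 = 1346 CE.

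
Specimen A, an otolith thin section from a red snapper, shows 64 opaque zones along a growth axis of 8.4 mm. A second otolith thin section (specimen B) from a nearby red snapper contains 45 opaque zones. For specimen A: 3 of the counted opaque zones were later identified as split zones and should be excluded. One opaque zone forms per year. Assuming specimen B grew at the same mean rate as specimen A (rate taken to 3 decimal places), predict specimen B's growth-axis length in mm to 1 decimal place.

Specimen A: true opaque zone count = 64 − 3 = 61.
A: Mean rate = 8.4 mm / 61 years ≈ 0.138 mm/year.
For B, 0.138 mm/year × 45 years = 6.2 mm.

6.2 mm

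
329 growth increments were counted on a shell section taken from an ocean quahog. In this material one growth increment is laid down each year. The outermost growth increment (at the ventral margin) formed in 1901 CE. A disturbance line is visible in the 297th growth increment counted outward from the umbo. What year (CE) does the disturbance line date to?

1869 CE

The disturbance line sits at growth increment 297 from the umbo, so 329 − 297 = 32 growth increments formed after it.
Counting back 32 years from 1901 CE places the disturbance line in 1901 − 32 = 1869 CE.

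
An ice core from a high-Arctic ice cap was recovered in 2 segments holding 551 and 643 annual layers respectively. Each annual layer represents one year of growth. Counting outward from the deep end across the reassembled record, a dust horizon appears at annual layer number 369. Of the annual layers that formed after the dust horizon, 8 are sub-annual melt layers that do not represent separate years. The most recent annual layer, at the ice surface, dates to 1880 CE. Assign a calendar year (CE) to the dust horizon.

Total annual layers = 551 + 643 = 1194.
The dust horizon sits at annual layer 369 from the deep end, so 1194 − 369 = 825 annual layers formed after it.
Excluding 8 false annual layers: 825 − 8 = 817.
1880 − 817 = 1063 CE.

1063 CE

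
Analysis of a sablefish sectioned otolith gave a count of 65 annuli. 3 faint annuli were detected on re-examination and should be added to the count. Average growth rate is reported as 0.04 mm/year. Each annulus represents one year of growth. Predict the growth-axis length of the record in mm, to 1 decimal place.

2.7 mm

After corrections the count is 65 + 3 = 68 annuli.
Length ≈ 0.04 × 68 = 2.7 mm.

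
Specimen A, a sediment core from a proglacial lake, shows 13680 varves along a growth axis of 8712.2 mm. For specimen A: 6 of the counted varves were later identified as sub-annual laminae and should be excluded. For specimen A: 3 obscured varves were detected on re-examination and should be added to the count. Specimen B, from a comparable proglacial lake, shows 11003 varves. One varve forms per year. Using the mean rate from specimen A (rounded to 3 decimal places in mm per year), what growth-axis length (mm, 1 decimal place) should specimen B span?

7008.9 mm

Specimen A: after corrections the count is 13680 − 6 + 3 = 13677 varves.
A: 8712.2 mm over 13677 years gives 8712.2 / 13677 ≈ 0.637 mm/year.
B's length ≈ 0.637 × 11003 = 7008.9 mm.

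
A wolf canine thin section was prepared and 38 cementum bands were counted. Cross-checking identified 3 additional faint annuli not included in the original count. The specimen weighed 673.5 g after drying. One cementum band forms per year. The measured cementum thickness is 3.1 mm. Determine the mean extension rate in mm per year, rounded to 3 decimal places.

0.076 mm per year

Adjusted count: 38 + 3 = 41 cementum bands.
3.1 mm over 41 years gives 3.1 / 41 ≈ 0.076 mm per year.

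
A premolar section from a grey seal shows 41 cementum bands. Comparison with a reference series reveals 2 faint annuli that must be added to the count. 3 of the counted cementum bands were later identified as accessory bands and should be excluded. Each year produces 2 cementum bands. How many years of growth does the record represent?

True cementum band count = 41 − 3 + 2 = 40.
With 2 cementum bands per year, 40 / 2 = 20 years.

20 years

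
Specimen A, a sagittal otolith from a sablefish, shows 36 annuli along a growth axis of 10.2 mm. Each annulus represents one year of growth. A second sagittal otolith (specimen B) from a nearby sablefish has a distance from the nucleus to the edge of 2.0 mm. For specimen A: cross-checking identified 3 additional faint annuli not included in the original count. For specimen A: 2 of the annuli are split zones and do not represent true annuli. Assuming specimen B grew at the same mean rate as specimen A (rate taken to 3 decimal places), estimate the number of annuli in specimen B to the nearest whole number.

Specimen A: adjusted count: 36 − 2 + 3 = 37 annuli.
A: 10.2 mm over 37 years gives 10.2 / 37 ≈ 0.276 mm/yr.
B spans 2.0 / 0.276 = 7.25 years ≈ 7 annuli.

7 annuli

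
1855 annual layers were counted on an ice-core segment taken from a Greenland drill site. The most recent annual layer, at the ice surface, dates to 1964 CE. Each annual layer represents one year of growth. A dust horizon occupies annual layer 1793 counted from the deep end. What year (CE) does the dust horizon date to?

1902 CE

1855 − 1793 = 62 annual layers lie beyond the dust horizon toward the ice surface.
Counting back 62 years from 1964 CE places the dust horizon in 1964 − 62 = 1902 CE.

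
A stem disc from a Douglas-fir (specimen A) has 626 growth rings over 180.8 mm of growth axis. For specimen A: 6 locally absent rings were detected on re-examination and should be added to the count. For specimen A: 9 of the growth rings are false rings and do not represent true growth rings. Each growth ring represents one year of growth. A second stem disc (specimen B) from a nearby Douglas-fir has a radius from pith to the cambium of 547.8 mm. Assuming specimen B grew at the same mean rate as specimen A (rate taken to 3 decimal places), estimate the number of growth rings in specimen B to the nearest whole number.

Specimen A: true growth ring count = 626 − 9 + 6 = 623.
A: Mean rate = 180.8 mm / 623 years ≈ 0.290 mm/year.
For B, 547.8 / 0.290 = 1888.97 years ≈ 1889 growth rings.

1889 growth rings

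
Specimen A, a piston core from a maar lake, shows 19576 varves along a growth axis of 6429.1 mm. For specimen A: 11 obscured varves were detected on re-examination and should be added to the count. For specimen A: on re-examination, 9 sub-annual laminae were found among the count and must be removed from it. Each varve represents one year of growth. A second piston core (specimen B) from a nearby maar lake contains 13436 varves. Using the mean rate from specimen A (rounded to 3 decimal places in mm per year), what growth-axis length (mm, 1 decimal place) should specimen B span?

Specimen A: correcting the raw count gives 19576 − 9 + 11 = 19578 true varves.
A: 6429.1 mm over 19578 years gives 6429.1 / 19578 ≈ 0.328 mm/yr.
Length of B = 0.328 × 13436 = 4407.0 mm.

4407.0 mm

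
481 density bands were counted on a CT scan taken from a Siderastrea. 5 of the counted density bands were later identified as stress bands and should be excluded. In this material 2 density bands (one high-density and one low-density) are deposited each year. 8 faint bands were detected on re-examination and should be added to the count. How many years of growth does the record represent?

242 yr

True density band count = 481 − 5 + 8 = 484.
Dividing by 2 density bands per year: 484 / 2 = 242 years.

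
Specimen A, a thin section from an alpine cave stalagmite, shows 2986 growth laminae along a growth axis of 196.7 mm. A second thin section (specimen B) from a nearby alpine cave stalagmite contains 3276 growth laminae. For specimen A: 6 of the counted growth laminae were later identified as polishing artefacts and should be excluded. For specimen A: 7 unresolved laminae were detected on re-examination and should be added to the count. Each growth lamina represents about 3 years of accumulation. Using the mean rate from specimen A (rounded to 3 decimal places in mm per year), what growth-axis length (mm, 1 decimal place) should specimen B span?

216.2 mm

Specimen A: correcting the raw count gives 2986 − 6 + 7 = 2987 true growth laminae.
Specimen A: 2987 growth laminae at 3 years each span 2987 × 3 = 8961 years.
A: 196.7 mm over 8961 years gives 196.7 / 8961 ≈ 0.022 mm/year.
Specimen B: at 3 years per growth lamina, 3276 × 3 = 9828 years. For B, 0.022 mm/year × 9828 years = 216.2 mm.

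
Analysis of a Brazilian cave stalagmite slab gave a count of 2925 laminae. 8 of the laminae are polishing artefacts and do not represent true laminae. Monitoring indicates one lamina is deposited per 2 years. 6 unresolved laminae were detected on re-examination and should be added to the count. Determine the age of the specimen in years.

Correcting the raw count gives 2925 − 8 + 6 = 2923 true laminae.
2923 laminae at 2 years each span 2923 × 2 = 5846 years.

5846 years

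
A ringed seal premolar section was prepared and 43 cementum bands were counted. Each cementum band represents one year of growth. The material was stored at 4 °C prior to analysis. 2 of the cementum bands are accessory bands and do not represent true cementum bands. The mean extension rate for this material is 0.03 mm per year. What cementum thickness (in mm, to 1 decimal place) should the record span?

True cementum band count = 43 − 2 = 41.
41 years at 0.03 mm/year gives 0.03 × 41 = 1.2 mm.

1.2 mm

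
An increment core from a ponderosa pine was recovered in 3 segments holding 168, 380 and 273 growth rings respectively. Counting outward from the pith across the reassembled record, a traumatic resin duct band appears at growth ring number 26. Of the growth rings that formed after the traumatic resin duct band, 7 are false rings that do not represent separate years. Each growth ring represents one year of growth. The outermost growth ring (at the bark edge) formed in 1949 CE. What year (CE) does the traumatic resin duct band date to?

1161 CE

Total growth rings = 168 + 380 + 273 = 821.
The traumatic resin duct band sits at growth ring 26 from the pith, so 821 − 26 = 795 growth rings formed after it.
795 − 7 false = 788 true growth rings after the traumatic resin duct band.
The growth ring at the bark edge is 1949 CE, so the traumatic resin duct band dates to 1949 − 788 = 1161 CE.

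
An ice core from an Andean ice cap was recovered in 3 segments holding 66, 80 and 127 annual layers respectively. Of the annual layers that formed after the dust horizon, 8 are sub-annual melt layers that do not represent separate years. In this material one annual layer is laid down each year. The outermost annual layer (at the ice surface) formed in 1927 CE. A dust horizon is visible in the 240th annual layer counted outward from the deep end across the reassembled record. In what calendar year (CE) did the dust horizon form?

1902 CE

Total annual layers = 66 + 80 + 127 = 273.
Between annual layer 240 and the ice surface there are 273 − 240 = 33 annual layers.
33 − 8 false = 25 true annual layers after the dust horizon.
1927 − 25 = 1902 CE.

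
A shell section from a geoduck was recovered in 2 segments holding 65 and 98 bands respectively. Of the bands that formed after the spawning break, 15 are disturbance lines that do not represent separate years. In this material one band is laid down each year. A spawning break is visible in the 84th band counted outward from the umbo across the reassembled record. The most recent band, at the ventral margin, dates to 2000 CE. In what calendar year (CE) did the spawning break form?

Total bands = 65 + 98 = 163.
163 − 84 = 79 bands lie beyond the spawning break toward the ventral margin.
79 − 15 false = 64 true bands after the spawning break.
Counting back 64 years from 2000 CE places the spawning break in 2000 − 64 = 1936 CE.

1936 CE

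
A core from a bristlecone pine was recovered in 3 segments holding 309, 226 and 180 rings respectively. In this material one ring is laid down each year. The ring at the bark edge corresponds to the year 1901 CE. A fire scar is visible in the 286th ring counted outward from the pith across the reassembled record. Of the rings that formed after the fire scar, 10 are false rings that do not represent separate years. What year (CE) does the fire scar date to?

Total rings = 309 + 226 + 180 = 715.
Between ring 286 and the bark edge there are 715 − 286 = 429 rings.
429 − 10 false = 419 true rings after the fire scar.
Counting back 419 years from 1901 CE places the fire scar in 1901 − 419 = 1482 CE.

1482 CE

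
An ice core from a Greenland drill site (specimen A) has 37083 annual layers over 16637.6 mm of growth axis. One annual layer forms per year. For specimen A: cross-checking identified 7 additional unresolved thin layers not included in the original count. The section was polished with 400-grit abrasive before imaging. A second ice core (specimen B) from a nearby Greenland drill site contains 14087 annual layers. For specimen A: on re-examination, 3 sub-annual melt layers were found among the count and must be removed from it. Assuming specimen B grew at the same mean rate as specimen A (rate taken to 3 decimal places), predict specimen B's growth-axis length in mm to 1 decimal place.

6325.1 mm

Specimen A: true annual layer count = 37083 − 3 + 7 = 37087.
A: Mean rate = 16637.6 mm / 37087 years ≈ 0.449 mm/yr.
B's length ≈ 0.449 × 14087 = 6325.1 mm.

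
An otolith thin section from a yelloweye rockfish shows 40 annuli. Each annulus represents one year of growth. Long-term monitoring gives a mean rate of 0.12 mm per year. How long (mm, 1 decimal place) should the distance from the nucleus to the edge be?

4.8 mm

The record spans 40 years at 0.12 mm per year.
Length ≈ 0.12 × 40 = 4.8 mm.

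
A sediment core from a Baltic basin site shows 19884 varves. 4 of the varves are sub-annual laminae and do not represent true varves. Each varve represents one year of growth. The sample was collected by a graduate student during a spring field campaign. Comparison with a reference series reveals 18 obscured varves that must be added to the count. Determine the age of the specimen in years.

After corrections the count is 19884 − 4 + 18 = 19898 varves.
With a one-to-one varve periodicity this is 19898 years.

19898 yr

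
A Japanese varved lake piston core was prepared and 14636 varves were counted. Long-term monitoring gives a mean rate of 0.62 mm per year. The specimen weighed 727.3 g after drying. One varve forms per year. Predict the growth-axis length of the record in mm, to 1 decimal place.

9074.3 mm

14636 years of growth are recorded.
14636 years at 0.62 mm/year gives 0.62 × 14636 = 9074.3 mm.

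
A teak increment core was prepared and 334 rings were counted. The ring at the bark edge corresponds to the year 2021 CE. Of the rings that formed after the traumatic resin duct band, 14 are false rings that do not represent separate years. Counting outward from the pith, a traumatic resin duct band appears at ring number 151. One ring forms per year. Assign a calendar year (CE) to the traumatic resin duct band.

1852 CE

Between ring 151 and the bark edge there are 334 − 151 = 183 rings.
183 − 14 false = 169 true rings after the traumatic resin duct band.
The ring at the bark edge is 2021 CE, so the traumatic resin duct band dates to 2021 − 169 = 1852 CE.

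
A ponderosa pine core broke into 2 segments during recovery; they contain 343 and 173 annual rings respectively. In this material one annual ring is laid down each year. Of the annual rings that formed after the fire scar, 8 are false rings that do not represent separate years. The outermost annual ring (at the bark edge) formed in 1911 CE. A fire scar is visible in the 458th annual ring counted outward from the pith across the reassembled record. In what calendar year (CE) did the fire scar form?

1861 CE

Total annual rings = 343 + 173 = 516.
516 − 458 = 58 annual rings lie beyond the fire scar toward the bark edge.
Removing the 8 false annual rings leaves 58 − 8 = 50 true annual rings beyond the fire scar.
Counting back 50 years from 1911 CE places the fire scar in 1911 − 50 = 1861 CE.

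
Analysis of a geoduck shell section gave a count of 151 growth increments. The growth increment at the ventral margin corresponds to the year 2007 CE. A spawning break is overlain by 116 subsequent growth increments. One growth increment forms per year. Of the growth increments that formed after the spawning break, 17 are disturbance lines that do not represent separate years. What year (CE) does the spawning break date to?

116 growth increments formed after the spawning break.
116 − 17 false = 99 true growth increments after the spawning break.
The growth increment at the ventral margin is 2007 CE, so the spawning break dates to 2007 − 99 = 1908 CE.

1908 CE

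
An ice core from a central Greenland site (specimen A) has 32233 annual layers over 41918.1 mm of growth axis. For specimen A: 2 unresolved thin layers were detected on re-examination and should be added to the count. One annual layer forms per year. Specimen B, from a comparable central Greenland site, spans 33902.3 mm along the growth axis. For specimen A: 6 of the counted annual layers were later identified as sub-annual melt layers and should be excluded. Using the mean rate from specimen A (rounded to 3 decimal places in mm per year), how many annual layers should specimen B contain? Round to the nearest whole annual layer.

Specimen A: true annual layer count = 32233 − 6 + 2 = 32229.
A: Extension rate ≈ 41918.1 / 32229 = 1.301 mm per year.
For B, 33902.3 / 1.301 = 26058.65 years ≈ 26059 annual layers.

26059 annual layers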